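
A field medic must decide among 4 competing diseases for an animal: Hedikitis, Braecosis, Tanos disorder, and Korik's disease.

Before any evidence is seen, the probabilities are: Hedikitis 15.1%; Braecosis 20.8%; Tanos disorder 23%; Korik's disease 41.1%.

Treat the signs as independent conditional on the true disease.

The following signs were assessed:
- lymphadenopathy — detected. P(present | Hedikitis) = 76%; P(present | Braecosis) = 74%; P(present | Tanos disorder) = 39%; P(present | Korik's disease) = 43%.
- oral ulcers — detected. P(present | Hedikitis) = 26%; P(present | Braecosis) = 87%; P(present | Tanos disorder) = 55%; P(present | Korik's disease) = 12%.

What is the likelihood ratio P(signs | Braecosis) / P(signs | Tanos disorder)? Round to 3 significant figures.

3.00

The Bayes factor is the ratio of the joint likelihoods of the sign pattern under the two hypotheses.
  Braecosis: 0.74 × 0.87 = 0.6438
  Tanos disorder: 0.39 × 0.55 = 0.2145
Bayes factor = 0.6438 / 0.2145 ≈ 3.00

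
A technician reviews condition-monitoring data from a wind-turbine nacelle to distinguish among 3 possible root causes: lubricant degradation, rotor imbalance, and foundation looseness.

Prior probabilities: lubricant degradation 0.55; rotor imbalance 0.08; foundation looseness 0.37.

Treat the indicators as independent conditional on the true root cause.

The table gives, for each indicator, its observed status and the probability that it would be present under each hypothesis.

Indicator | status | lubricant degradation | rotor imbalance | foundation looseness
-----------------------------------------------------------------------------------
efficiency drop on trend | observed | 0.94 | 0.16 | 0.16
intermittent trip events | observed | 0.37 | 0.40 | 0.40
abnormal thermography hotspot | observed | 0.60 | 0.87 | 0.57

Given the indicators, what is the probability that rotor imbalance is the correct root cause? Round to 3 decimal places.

Multiply each prior by the joint likelihood of the indicator pattern:
  lubricant degradation: 0.55 × 0.94 × 0.37 × 0.60 = 0.11477
  rotor imbalance: 0.08 × 0.16 × 0.40 × 0.87 = 0.0044544
  foundation looseness: 0.37 × 0.16 × 0.40 × 0.57 = 0.013498
The unnormalized weights sum to 0.13273.
P(rotor imbalance | evidence) = 0.0044544 / 0.13273 ≈ 0.034.

0.034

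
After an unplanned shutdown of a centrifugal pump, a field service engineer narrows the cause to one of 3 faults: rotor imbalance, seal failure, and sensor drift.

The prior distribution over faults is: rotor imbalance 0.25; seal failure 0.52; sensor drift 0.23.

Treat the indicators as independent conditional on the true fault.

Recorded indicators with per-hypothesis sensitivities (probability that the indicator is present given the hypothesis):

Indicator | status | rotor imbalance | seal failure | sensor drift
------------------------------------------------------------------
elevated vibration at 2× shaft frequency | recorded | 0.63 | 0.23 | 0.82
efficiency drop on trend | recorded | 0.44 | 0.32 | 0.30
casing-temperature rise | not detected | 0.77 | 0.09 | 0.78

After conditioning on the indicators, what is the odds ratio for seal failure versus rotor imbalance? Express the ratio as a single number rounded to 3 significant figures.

Unnormalized posterior weight (prior times the indicator likelihoods) for each of the two hypotheses (using 1 − P(present | H) for each absent indicator):
  seal failure: 0.52 × 0.23 × 0.32 × (1 − 0.09) = 0.034828
  rotor imbalance: 0.25 × 0.63 × 0.44 × (1 − 0.77) = 0.015939
Posterior odds = 0.034828 / 0.015939 ≈ 2.19.

2.19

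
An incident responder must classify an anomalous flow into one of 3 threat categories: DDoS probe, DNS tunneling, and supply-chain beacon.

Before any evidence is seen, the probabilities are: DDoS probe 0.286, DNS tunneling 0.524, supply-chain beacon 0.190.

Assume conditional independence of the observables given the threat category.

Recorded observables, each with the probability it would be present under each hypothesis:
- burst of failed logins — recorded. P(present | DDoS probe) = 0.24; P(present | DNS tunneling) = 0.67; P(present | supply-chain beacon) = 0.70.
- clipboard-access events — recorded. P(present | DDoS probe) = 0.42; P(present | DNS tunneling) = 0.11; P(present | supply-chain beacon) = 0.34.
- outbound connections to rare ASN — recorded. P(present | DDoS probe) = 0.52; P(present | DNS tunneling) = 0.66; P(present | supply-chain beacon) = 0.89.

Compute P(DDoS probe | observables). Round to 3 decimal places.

0.186

By Bayes' rule with conditional independence, the unnormalized weight for each hypothesis is prior × ∏ likelihoods:
  DDoS probe: 0.286 × 0.24 × 0.42 × 0.52 = 0.014991
  DNS tunneling: 0.524 × 0.67 × 0.11 × 0.66 = 0.025488
  supply-chain beacon: 0.190 × 0.70 × 0.34 × 0.89 = 0.040246
Marginal likelihood of the evidence = 0.080725.
P(DDoS probe | evidence) = 0.014991 / 0.080725 ≈ 0.186.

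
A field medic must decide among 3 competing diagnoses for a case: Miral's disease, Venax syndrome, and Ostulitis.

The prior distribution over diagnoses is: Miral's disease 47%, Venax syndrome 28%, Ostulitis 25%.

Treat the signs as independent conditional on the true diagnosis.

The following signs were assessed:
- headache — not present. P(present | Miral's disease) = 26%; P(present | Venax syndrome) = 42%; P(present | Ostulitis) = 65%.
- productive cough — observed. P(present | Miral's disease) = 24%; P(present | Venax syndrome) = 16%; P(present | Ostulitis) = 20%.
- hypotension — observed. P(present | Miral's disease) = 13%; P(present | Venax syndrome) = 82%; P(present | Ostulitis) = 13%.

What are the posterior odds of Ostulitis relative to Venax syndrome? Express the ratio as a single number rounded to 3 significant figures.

0.107

Posterior odds equal prior odds times the likelihood ratio; only the two competing hypotheses matter (using 1 − P(present | H) for each absent sign).
  Ostulitis: 0.25 × (1 − 0.65) × 0.20 × 0.13 = 0.002275
  Venax syndrome: 0.28 × (1 − 0.42) × 0.16 × 0.82 = 0.021307
Odds(Ostulitis : Venax syndrome) = 0.002275 / 0.021307 ≈ 0.107.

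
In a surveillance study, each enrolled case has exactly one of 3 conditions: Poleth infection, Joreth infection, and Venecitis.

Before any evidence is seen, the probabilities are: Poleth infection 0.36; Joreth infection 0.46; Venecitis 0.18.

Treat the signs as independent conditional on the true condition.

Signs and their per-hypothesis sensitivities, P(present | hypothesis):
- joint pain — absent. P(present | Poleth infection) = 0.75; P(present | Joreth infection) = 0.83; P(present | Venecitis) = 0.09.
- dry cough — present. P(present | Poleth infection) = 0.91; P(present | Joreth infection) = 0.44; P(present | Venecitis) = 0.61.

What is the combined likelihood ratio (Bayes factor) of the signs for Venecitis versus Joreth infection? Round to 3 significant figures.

Joint likelihood of the sign pattern under each hypothesis (using 1 − P(present | H) for each absent sign):
  Venecitis: (1 − 0.09) × 0.61 = 0.5551
  Joreth infection: (1 − 0.83) × 0.44 = 0.0748
Bayes factor = 0.5551 / 0.0748 ≈ 7.42

7.42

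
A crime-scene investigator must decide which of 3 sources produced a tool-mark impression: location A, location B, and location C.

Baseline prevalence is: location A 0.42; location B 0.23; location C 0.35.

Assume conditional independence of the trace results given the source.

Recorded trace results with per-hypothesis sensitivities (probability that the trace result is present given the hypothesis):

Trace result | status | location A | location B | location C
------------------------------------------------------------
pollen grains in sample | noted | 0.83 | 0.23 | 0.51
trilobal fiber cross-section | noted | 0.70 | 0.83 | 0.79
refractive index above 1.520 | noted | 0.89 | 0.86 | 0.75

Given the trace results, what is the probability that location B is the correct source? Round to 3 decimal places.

0.105

For each hypothesis, the unnormalized posterior weight is prior × product of the trace result likelihoods:
  location A: 0.42 × 0.83 × 0.70 × 0.89 = 0.21718
  location B: 0.23 × 0.23 × 0.83 × 0.86 = 0.03776
  location C: 0.35 × 0.51 × 0.79 × 0.75 = 0.10576
The unnormalized weights sum to 0.3607.
P(location B | evidence) = 0.03776 / 0.3607 ≈ 0.105.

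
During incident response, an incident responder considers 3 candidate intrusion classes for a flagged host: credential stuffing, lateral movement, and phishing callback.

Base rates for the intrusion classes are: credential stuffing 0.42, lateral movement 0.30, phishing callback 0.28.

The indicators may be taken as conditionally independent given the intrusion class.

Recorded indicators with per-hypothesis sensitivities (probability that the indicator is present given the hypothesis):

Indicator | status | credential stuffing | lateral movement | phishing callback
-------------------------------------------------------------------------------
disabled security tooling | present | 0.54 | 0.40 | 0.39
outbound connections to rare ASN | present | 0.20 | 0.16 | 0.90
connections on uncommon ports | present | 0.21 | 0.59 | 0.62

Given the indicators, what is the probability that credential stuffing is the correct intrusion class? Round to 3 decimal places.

For each hypothesis, the unnormalized posterior weight is prior × product of the indicator likelihoods:
  credential stuffing: 0.42 × 0.54 × 0.20 × 0.21 = 0.0095256
  lateral movement: 0.30 × 0.40 × 0.16 × 0.59 = 0.011328
  phishing callback: 0.28 × 0.39 × 0.90 × 0.62 = 0.060934
The unnormalized weights sum to 0.081787.
P(credential stuffing | evidence) = 0.0095256 / 0.081787 ≈ 0.116.

0.116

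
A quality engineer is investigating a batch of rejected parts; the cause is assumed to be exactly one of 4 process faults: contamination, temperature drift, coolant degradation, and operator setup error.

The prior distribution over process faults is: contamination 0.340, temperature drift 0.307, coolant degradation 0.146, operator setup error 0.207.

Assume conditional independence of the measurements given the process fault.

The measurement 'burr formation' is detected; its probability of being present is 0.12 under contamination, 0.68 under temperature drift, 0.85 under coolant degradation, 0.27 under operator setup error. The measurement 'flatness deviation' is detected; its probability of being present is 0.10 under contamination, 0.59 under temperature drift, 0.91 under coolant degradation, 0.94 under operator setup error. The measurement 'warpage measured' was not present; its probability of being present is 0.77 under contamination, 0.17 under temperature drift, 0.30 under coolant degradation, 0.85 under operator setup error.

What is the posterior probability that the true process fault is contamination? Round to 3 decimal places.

For each hypothesis, the unnormalized posterior weight is prior × product of the measurement likelihoods (using 1 − P(present | H) for each absent measurement):
  contamination: 0.340 × 0.12 × 0.10 × (1 − 0.77) = 0.0009384
  temperature drift: 0.307 × 0.68 × 0.59 × (1 − 0.17) = 0.10223
  coolant degradation: 0.146 × 0.85 × 0.91 × (1 − 0.30) = 0.079052
  operator setup error: 0.207 × 0.27 × 0.94 × (1 − 0.85) = 0.0078805
The unnormalized weights sum to 0.1901.
P(contamination | evidence) = 0.0009384 / 0.1901 ≈ 0.005.

0.005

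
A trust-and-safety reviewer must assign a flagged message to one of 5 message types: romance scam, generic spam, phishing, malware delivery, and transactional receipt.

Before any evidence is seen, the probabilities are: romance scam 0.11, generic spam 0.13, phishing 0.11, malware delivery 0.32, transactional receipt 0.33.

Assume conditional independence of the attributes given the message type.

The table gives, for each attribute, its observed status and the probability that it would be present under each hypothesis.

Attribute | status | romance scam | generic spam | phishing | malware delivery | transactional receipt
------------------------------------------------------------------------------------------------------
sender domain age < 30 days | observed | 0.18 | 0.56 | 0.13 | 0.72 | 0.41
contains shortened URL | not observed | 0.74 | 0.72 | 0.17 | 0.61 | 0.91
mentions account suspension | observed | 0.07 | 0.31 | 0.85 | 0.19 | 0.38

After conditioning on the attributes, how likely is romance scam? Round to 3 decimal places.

0.009

By Bayes' rule with conditional independence, the unnormalized weight for each hypothesis is prior × ∏ likelihoods (using 1 − P(present | H) for each absent attribute):
  romance scam: 0.11 × 0.18 × (1 − 0.74) × 0.07 = 0.00036036
  generic spam: 0.13 × 0.56 × (1 − 0.72) × 0.31 = 0.006319
  phishing: 0.11 × 0.13 × (1 − 0.17) × 0.85 = 0.010089
  malware delivery: 0.32 × 0.72 × (1 − 0.61) × 0.19 = 0.017073
  transactional receipt: 0.33 × 0.41 × (1 − 0.91) × 0.38 = 0.0046273
Marginal likelihood of the evidence = 0.038468.
P(romance scam | evidence) = 0.00036036 / 0.038468 ≈ 0.009.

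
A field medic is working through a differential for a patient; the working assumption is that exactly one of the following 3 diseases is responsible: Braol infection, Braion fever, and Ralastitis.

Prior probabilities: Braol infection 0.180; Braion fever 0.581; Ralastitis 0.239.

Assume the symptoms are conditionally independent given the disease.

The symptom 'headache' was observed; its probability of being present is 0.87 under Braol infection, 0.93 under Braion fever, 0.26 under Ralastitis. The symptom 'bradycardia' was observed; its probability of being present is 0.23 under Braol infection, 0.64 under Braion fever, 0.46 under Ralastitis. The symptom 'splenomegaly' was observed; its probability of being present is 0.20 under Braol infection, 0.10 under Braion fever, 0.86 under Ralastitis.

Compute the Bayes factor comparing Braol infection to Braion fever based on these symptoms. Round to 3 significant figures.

Joint likelihood of the symptom pattern under each hypothesis:
  Braol infection: 0.87 × 0.23 × 0.20 = 0.04002
  Braion fever: 0.93 × 0.64 × 0.10 = 0.05952
Bayes factor = 0.04002 / 0.05952 ≈ 0.672

0.672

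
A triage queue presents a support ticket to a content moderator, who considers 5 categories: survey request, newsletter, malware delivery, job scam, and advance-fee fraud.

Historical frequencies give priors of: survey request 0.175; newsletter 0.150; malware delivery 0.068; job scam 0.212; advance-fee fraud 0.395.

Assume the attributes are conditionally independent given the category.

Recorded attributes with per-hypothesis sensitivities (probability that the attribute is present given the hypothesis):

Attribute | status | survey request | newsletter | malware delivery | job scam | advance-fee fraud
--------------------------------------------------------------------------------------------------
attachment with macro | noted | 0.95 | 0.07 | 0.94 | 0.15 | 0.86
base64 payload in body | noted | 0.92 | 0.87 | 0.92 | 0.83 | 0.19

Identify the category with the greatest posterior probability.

survey request

By Bayes' rule with conditional independence, the unnormalized weight for each hypothesis is prior × ∏ likelihoods:
  survey request: 0.175 × 0.95 × 0.92 = 0.15295
  newsletter: 0.150 × 0.07 × 0.87 = 0.009135
  malware delivery: 0.068 × 0.94 × 0.92 = 0.058806
  job scam: 0.212 × 0.15 × 0.83 = 0.026394
  advance-fee fraud: 0.395 × 0.86 × 0.19 = 0.064543
The unnormalized weights sum to 0.31183.
P(survey request | evidence) ≈ 0.15295 / 0.31183 ≈ 0.490
P(newsletter | evidence) ≈ 0.009135 / 0.31183 ≈ 0.029
P(malware delivery | evidence) ≈ 0.058806 / 0.31183 ≈ 0.189
P(job scam | evidence) ≈ 0.026394 / 0.31183 ≈ 0.085
P(advance-fee fraud | evidence) ≈ 0.064543 / 0.31183 ≈ 0.207
The largest is 0.490, so survey request is most probable.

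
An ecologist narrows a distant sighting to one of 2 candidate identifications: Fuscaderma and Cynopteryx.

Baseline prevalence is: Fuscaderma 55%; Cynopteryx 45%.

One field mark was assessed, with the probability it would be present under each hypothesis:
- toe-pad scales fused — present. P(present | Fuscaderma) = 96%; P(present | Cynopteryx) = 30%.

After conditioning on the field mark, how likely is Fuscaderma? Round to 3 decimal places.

0.796

Multiply each prior by the likelihood of the field mark:
  Fuscaderma: 0.55 × 0.96 = 0.528
  Cynopteryx: 0.45 × 0.30 = 0.135
Normalizing constant Z = 0.528 + 0.135 = 0.663.
P(Fuscaderma | evidence) = 0.528 / 0.663 ≈ 0.796.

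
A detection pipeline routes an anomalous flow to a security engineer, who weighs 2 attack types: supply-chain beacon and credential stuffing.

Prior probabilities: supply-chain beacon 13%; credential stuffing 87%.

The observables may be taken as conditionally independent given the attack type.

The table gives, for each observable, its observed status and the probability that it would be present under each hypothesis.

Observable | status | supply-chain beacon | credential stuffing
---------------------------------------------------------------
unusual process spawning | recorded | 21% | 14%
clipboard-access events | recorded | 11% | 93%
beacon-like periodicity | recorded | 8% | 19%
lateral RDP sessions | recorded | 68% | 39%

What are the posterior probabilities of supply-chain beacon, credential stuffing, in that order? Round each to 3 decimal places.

By Bayes' rule with conditional independence, the unnormalized weight for each hypothesis is prior × ∏ likelihoods:
  supply-chain beacon: 0.130 × 0.21 × 0.11 × 0.08 × 0.68 = 0.00016336
  credential stuffing: 0.870 × 0.14 × 0.93 × 0.19 × 0.39 = 0.0083936
Normalizing constant Z = 0.00016336 + 0.0083936 = 0.008557.
P(supply-chain beacon | evidence) = 0.00016336 / 0.008557 ≈ 0.019
P(credential stuffing | evidence) = 0.0083936 / 0.008557 ≈ 0.981

0.019, 0.981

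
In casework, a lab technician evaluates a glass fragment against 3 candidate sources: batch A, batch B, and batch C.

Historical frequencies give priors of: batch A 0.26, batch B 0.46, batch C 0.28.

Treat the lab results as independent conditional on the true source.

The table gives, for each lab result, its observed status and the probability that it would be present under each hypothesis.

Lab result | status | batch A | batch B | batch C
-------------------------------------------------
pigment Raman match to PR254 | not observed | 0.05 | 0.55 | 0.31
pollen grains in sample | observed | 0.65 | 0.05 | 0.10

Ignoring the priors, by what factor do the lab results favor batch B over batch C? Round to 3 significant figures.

Joint likelihood of the lab result pattern under each hypothesis (using 1 − P(present | H) for each absent lab result):
  batch B: (1 − 0.55) × 0.05 = 0.0225
  batch C: (1 − 0.31) × 0.10 = 0.069
Bayes factor = 0.0225 / 0.069 ≈ 0.326

0.326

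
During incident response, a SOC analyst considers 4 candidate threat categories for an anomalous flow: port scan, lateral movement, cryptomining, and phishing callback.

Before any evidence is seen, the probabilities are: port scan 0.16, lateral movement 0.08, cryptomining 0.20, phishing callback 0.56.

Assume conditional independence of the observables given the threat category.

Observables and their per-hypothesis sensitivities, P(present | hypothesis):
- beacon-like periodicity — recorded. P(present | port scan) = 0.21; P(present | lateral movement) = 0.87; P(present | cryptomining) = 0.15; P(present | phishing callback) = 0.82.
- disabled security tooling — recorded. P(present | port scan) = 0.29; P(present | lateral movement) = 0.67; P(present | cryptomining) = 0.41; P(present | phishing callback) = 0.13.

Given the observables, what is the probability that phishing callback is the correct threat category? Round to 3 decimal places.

For each hypothesis, the unnormalized posterior weight is prior × product of the observable likelihoods:
  port scan: 0.16 × 0.21 × 0.29 = 0.009744
  lateral movement: 0.08 × 0.87 × 0.67 = 0.046632
  cryptomining: 0.20 × 0.15 × 0.41 = 0.0123
  phishing callback: 0.56 × 0.82 × 0.13 = 0.059696
Normalizing constant Z = 0.009744 + 0.046632 + 0.0123 + 0.059696 = 0.12837.
P(phishing callback | evidence) = 0.059696 / 0.12837 ≈ 0.465.

0.465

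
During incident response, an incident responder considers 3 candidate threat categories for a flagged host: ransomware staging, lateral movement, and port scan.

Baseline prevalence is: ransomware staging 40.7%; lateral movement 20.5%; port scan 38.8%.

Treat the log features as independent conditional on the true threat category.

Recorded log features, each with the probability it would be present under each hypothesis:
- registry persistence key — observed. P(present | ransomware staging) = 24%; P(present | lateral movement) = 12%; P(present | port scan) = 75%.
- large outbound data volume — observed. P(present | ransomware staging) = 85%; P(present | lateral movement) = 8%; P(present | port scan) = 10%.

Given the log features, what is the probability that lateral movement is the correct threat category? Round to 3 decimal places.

By Bayes' rule with conditional independence, the unnormalized weight for each hypothesis is prior × ∏ likelihoods:
  ransomware staging: 0.407 × 0.24 × 0.85 = 0.083028
  lateral movement: 0.205 × 0.12 × 0.08 = 0.001968
  port scan: 0.388 × 0.75 × 0.10 = 0.0291
The unnormalized weights sum to 0.1141.
P(lateral movement | evidence) = 0.001968 / 0.1141 ≈ 0.017.

0.017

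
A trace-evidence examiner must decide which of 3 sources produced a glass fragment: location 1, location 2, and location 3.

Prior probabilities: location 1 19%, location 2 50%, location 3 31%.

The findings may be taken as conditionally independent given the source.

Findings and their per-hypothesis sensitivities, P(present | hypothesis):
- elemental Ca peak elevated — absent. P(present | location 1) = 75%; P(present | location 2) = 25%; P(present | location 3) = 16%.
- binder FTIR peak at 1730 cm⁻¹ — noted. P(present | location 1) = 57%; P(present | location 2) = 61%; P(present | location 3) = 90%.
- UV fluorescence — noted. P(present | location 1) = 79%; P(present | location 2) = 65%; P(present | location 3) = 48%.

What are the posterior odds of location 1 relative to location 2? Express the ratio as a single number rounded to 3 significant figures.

Unnormalized posterior weight (prior times the finding likelihoods) for each of the two hypotheses (using 1 − P(present | H) for each absent finding):
  location 1: 0.19 × (1 − 0.75) × 0.57 × 0.79 = 0.021389
  location 2: 0.50 × (1 − 0.25) × 0.61 × 0.65 = 0.14869
Odds(location 1 : location 2) = 0.021389 / 0.14869 ≈ 0.144.

0.144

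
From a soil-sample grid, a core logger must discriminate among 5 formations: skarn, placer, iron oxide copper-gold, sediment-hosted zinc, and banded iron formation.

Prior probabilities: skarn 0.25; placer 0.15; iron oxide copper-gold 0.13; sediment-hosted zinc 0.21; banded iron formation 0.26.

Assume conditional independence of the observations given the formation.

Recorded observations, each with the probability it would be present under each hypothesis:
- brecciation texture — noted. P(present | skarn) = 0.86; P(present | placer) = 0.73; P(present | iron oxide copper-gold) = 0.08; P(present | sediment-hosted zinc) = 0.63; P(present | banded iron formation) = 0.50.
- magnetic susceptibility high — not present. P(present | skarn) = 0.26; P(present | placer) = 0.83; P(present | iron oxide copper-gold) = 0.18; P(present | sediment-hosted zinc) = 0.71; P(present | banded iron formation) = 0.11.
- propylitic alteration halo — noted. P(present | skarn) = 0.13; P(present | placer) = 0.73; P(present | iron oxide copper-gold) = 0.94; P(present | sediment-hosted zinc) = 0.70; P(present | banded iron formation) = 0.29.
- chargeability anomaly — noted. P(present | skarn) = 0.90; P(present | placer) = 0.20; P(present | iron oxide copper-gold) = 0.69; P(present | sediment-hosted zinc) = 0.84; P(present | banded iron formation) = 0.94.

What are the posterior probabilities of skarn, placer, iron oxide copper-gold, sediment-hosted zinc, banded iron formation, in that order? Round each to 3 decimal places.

0.230, 0.034, 0.068, 0.279, 0.390

By Bayes' rule with conditional independence, the unnormalized weight for each hypothesis is prior × ∏ likelihoods (using 1 − P(present | H) for each absent observation):
  skarn: 0.25 × 0.86 × (1 − 0.26) × 0.13 × 0.90 = 0.018615
  placer: 0.15 × 0.73 × (1 − 0.83) × 0.73 × 0.20 = 0.0027178
  iron oxide copper-gold: 0.13 × 0.08 × (1 − 0.18) × 0.94 × 0.69 = 0.0055313
  sediment-hosted zinc: 0.21 × 0.63 × (1 − 0.71) × 0.70 × 0.84 = 0.02256
  banded iron formation: 0.26 × 0.50 × (1 − 0.11) × 0.29 × 0.94 = 0.03154
The unnormalized weights sum to 0.080963.
P(skarn | evidence) = 0.018615 / 0.080963 ≈ 0.230
P(placer | evidence) = 0.0027178 / 0.080963 ≈ 0.034
P(iron oxide copper-gold | evidence) = 0.0055313 / 0.080963 ≈ 0.068
P(sediment-hosted zinc | evidence) = 0.02256 / 0.080963 ≈ 0.279
P(banded iron formation | evidence) = 0.03154 / 0.080963 ≈ 0.390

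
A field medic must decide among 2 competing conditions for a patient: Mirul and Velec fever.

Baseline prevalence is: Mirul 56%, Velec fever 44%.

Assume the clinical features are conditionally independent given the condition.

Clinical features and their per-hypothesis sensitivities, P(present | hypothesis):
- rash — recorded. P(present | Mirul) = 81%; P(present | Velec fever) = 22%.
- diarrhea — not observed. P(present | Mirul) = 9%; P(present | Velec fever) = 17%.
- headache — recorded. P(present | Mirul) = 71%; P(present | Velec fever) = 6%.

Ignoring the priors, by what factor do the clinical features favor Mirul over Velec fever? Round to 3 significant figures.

Take the product of per-clinical feature likelihoods under each hypothesis (using 1 − P(present | H) for each absent clinical feature), then divide.
  Mirul: 0.81 × (1 − 0.09) × 0.71 = 0.52334
  Velec fever: 0.22 × (1 − 0.17) × 0.06 = 0.010956
Bayes factor = 0.52334 / 0.010956 ≈ 47.8

47.8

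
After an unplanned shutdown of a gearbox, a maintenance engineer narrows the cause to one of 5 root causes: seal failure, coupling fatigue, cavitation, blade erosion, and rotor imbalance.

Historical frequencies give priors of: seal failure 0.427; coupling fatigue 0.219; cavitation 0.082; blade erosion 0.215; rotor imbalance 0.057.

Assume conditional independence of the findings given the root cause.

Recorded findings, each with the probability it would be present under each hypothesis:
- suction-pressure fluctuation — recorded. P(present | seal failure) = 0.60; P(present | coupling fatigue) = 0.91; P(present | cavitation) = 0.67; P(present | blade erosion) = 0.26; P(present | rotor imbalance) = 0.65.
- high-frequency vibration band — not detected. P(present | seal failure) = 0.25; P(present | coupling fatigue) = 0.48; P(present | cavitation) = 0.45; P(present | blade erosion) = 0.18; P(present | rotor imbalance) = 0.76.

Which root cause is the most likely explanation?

seal failure

Multiply each prior by the joint likelihood of the evidence pattern (using 1 − P(present | H) for each absent finding):
  seal failure: 0.427 × 0.60 × (1 − 0.25) = 0.19215
  coupling fatigue: 0.219 × 0.91 × (1 − 0.48) = 0.10363
  cavitation: 0.082 × 0.67 × (1 − 0.45) = 0.030217
  blade erosion: 0.215 × 0.26 × (1 − 0.18) = 0.045838
  rotor imbalance: 0.057 × 0.65 × (1 − 0.76) = 0.008892
Marginal likelihood of the evidence = 0.38073.
P(seal failure | evidence) ≈ 0.19215 / 0.38073 ≈ 0.505
P(coupling fatigue | evidence) ≈ 0.10363 / 0.38073 ≈ 0.272
P(cavitation | evidence) ≈ 0.030217 / 0.38073 ≈ 0.079
P(blade erosion | evidence) ≈ 0.045838 / 0.38073 ≈ 0.120
P(rotor imbalance | evidence) ≈ 0.008892 / 0.38073 ≈ 0.023
The largest is 0.505, so seal failure is most probable.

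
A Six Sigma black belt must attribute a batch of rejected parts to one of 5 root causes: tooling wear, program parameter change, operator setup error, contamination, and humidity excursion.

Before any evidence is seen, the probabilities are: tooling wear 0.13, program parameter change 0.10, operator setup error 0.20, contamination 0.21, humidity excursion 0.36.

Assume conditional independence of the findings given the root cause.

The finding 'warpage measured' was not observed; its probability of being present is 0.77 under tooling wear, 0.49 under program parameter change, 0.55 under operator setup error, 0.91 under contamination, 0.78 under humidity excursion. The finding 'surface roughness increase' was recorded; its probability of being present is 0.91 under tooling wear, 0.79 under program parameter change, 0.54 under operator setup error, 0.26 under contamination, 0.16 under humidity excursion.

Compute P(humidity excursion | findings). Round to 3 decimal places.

0.095

Multiply each prior by the joint likelihood of the evidence pattern (using 1 − P(present | H) for each absent finding):
  tooling wear: 0.13 × (1 − 0.77) × 0.91 = 0.027209
  program parameter change: 0.10 × (1 − 0.49) × 0.79 = 0.04029
  operator setup error: 0.20 × (1 − 0.55) × 0.54 = 0.0486
  contamination: 0.21 × (1 − 0.91) × 0.26 = 0.004914
  humidity excursion: 0.36 × (1 − 0.78) × 0.16 = 0.012672
The unnormalized weights sum to 0.13368.
P(humidity excursion | evidence) = 0.012672 / 0.13368 ≈ 0.095.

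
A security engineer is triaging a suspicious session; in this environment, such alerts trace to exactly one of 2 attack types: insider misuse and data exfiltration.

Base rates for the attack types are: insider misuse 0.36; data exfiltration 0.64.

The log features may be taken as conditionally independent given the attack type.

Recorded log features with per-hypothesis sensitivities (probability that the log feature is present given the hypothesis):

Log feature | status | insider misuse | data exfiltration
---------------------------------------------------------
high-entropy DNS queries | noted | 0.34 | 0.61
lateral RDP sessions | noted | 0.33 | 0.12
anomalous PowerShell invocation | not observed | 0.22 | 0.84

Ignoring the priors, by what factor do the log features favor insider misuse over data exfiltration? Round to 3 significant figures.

7.47

Take the product of per-log feature likelihoods under each hypothesis (using 1 − P(present | H) for each absent log feature), then divide.
  insider misuse: 0.34 × 0.33 × (1 − 0.22) = 0.087516
  data exfiltration: 0.61 × 0.12 × (1 − 0.84) = 0.011712
Bayes factor = 0.087516 / 0.011712 ≈ 7.47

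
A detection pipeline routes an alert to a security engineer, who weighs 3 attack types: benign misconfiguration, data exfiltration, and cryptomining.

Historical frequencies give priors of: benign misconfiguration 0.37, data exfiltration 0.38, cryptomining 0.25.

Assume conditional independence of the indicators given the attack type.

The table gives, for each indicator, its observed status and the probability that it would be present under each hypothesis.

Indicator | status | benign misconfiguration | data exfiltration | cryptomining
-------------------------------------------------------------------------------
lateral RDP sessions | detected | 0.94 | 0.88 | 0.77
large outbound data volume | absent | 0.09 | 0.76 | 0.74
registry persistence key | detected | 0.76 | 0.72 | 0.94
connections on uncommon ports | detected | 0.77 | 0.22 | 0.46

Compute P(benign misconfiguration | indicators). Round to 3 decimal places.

0.844

By Bayes' rule with conditional independence, the unnormalized weight for each hypothesis is prior × ∏ likelihoods (using 1 − P(present | H) for each absent indicator):
  benign misconfiguration: 0.37 × 0.94 × (1 − 0.09) × 0.76 × 0.77 = 0.18521
  data exfiltration: 0.38 × 0.88 × (1 − 0.76) × 0.72 × 0.22 = 0.012713
  cryptomining: 0.25 × 0.77 × (1 − 0.74) × 0.94 × 0.46 = 0.021642
Normalizing constant Z = 0.18521 + 0.012713 + 0.021642 = 0.21957.
P(benign misconfiguration | evidence) = 0.18521 / 0.21957 ≈ 0.844.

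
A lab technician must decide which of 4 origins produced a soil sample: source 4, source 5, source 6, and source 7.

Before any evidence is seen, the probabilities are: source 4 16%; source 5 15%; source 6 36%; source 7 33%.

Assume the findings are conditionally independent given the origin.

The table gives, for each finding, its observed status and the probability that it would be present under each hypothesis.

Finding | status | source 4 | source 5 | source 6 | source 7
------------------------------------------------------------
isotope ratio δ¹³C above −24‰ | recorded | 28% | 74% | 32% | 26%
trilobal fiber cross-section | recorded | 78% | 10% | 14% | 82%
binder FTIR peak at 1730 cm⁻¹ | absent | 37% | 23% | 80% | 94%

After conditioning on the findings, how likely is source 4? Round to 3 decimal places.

0.579

By Bayes' rule with conditional independence, the unnormalized weight for each hypothesis is prior × ∏ likelihoods (using 1 − P(present | H) for each absent finding):
  source 4: 0.16 × 0.28 × 0.78 × (1 − 0.37) = 0.022015
  source 5: 0.15 × 0.74 × 0.10 × (1 − 0.23) = 0.008547
  source 6: 0.36 × 0.32 × 0.14 × (1 − 0.80) = 0.0032256
  source 7: 0.33 × 0.26 × 0.82 × (1 − 0.94) = 0.0042214
Normalizing constant Z = 0.022015 + 0.008547 + 0.0032256 + 0.0042214 = 0.038009.
P(source 4 | evidence) = 0.022015 / 0.038009 ≈ 0.579.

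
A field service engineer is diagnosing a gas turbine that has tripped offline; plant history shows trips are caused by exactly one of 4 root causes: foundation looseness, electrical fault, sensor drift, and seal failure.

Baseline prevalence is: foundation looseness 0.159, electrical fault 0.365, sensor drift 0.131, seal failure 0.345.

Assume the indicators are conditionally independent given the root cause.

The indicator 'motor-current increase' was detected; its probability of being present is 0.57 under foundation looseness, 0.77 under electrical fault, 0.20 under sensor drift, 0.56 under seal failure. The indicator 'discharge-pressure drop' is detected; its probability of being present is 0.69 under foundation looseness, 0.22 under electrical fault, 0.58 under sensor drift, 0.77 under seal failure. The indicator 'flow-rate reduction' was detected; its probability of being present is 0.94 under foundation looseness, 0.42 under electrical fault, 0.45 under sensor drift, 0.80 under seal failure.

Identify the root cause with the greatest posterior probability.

seal failure

By Bayes' rule with conditional independence, the unnormalized weight for each hypothesis is prior × ∏ likelihoods:
  foundation looseness: 0.159 × 0.57 × 0.69 × 0.94 = 0.058783
  electrical fault: 0.365 × 0.77 × 0.22 × 0.42 = 0.025969
  sensor drift: 0.131 × 0.20 × 0.58 × 0.45 = 0.0068382
  seal failure: 0.345 × 0.56 × 0.77 × 0.80 = 0.11901
The unnormalized weights sum to 0.2106.
P(foundation looseness | evidence) ≈ 0.058783 / 0.2106 ≈ 0.279
P(electrical fault | evidence) ≈ 0.025969 / 0.2106 ≈ 0.123
P(sensor drift | evidence) ≈ 0.0068382 / 0.2106 ≈ 0.032
P(seal failure | evidence) ≈ 0.11901 / 0.2106 ≈ 0.565
The largest is 0.565, so seal failure is most probable.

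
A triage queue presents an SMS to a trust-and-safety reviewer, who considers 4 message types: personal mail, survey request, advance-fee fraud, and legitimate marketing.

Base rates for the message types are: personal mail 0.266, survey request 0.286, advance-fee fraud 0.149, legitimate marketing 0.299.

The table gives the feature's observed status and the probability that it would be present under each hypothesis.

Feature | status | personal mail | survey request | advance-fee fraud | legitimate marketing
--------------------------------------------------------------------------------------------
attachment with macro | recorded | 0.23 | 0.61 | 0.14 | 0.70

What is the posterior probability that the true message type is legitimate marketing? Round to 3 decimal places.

By Bayes' rule, the unnormalized weight for each hypothesis is prior × likelihood:
  personal mail: 0.266 × 0.23 = 0.06118
  survey request: 0.286 × 0.61 = 0.17446
  advance-fee fraud: 0.149 × 0.14 = 0.02086
  legitimate marketing: 0.299 × 0.70 = 0.2093
Normalizing constant Z = 0.06118 + 0.17446 + 0.02086 + 0.2093 = 0.4658.
P(legitimate marketing | evidence) = 0.2093 / 0.4658 ≈ 0.449.

0.449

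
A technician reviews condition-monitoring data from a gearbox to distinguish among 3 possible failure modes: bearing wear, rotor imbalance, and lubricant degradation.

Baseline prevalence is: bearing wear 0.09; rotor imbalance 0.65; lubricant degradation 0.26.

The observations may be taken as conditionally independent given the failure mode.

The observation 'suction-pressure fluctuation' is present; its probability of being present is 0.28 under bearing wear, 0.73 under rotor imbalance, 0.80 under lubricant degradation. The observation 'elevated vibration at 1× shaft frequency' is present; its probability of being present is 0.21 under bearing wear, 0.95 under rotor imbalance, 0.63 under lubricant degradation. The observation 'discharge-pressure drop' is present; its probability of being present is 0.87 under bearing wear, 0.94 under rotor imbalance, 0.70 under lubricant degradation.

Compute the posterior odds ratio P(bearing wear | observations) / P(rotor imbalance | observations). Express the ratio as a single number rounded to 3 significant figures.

Unnormalized posterior weight (prior times the observation likelihoods) for each of the two hypotheses:
  bearing wear: 0.09 × 0.28 × 0.21 × 0.87 = 0.004604
  rotor imbalance: 0.65 × 0.73 × 0.95 × 0.94 = 0.42373
Odds(bearing wear : rotor imbalance) = 0.004604 / 0.42373 ≈ 0.0109.

0.0109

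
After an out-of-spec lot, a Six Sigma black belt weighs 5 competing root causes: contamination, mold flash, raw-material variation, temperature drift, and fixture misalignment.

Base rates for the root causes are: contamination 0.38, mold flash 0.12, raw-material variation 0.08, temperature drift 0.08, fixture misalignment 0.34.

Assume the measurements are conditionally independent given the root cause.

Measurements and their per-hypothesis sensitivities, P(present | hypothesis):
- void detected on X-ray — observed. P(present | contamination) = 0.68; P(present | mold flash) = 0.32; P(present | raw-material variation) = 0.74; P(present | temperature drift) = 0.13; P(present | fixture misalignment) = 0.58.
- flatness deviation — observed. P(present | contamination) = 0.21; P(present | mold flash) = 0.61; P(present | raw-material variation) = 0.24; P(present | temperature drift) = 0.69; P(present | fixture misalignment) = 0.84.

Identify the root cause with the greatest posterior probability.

By Bayes' rule with conditional independence, the unnormalized weight for each hypothesis is prior × ∏ likelihoods:
  contamination: 0.38 × 0.68 × 0.21 = 0.054264
  mold flash: 0.12 × 0.32 × 0.61 = 0.023424
  raw-material variation: 0.08 × 0.74 × 0.24 = 0.014208
  temperature drift: 0.08 × 0.13 × 0.69 = 0.007176
  fixture misalignment: 0.34 × 0.58 × 0.84 = 0.16565
The unnormalized weights sum to 0.26472.
P(contamination | evidence) ≈ 0.054264 / 0.26472 ≈ 0.205
P(mold flash | evidence) ≈ 0.023424 / 0.26472 ≈ 0.088
P(raw-material variation | evidence) ≈ 0.014208 / 0.26472 ≈ 0.054
P(temperature drift | evidence) ≈ 0.007176 / 0.26472 ≈ 0.027
P(fixture misalignment | evidence) ≈ 0.16565 / 0.26472 ≈ 0.626
The largest is 0.626, so fixture misalignment is most probable.

fixture misalignment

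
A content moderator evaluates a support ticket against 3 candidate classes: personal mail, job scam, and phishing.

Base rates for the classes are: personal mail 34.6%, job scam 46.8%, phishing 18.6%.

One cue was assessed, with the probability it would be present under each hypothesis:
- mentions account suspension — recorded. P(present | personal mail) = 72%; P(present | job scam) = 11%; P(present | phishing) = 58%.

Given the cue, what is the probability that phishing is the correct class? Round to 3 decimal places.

By Bayes' rule, the unnormalized weight for each hypothesis is prior × likelihood:
  personal mail: 0.346 × 0.72 = 0.24912
  job scam: 0.468 × 0.11 = 0.05148
  phishing: 0.186 × 0.58 = 0.10788
Marginal likelihood of the evidence = 0.40848.
P(phishing | evidence) = 0.10788 / 0.40848 ≈ 0.264.

0.264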